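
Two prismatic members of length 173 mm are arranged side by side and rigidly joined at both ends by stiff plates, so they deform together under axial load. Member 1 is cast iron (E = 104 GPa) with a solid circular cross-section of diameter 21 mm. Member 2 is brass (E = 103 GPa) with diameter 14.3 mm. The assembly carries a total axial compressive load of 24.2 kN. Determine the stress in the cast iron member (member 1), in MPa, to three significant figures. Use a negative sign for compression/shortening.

A_1 = 346.4 mm².
A_2 = 160.6 mm².
Equal strain + equilibrium ⇒ each member carries load in proportion to AE: A₁E₁ = 36020000 N, A₂E₂ = 16540000 N, ΣAE = 52560000 N.
σ₁ = P·E₁/ΣAE = -24200·104000/52560000 = -47.88 MPa.

-47.9 MPa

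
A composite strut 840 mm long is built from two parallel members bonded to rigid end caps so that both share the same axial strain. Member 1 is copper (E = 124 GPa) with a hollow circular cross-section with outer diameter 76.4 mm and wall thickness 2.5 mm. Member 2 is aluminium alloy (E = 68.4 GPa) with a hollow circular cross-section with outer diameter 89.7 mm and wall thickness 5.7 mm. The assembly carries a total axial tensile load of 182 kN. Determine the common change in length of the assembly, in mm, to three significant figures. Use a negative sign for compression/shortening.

0.874 mm

A_1 = 580.4 mm².
A_2 = 1504 mm².
Equal strain + equilibrium ⇒ each member carries load in proportion to AE: A₁E₁ = 71970000 N, A₂E₂ = 102900000 N, ΣAE = 174900000 N.
δ = PL/ΣAE = 182000·840/174900000 = 0.8743 mm.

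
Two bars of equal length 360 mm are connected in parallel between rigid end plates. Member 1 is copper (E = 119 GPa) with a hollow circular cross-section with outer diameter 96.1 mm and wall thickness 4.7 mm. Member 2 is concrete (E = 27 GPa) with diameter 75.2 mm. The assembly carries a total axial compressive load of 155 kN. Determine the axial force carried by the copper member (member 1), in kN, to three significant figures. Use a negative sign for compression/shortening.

A_1 = 1350 mm².
A_2 = 4441 mm².
Equal strain + equilibrium ⇒ each member carries load in proportion to AE: A₁E₁ = 160600000 N, A₂E₂ = 119900000 N, ΣAE = 280500000 N.
F₁ = P·A₁E₁/ΣAE = -155000·160600000/280500000 = -88740 N.

-88.7 kN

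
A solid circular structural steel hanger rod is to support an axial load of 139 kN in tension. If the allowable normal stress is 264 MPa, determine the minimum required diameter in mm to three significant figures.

25.9 mm

Required area A ≥ P/σ_allow = 139000/264 = 526.5 mm².
For a solid circular section, d ≥ √(4A/π) = 25.89 mm.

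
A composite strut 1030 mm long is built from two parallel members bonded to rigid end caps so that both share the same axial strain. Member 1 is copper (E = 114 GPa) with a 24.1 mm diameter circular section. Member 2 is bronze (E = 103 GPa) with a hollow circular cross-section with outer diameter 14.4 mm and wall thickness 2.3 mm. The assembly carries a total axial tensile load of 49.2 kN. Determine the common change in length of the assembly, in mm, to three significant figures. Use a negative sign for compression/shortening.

0.831 mm

A_1 = 456.2 mm².
A_2 = 87.43 mm².
Equal strain + equilibrium ⇒ each member carries load in proportion to AE: A₁E₁ = 52000000 N, A₂E₂ = 9005000 N, ΣAE = 61010000 N.
δ = PL/ΣAE = 49200·1030/61010000 = 0.8306 mm.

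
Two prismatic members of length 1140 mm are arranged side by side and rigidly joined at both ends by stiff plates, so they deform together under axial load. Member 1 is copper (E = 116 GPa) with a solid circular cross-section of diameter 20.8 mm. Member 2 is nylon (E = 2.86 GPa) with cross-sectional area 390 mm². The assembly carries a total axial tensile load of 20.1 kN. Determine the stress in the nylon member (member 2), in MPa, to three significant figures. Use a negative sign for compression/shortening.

A_1 = 339.8 mm².
Equal strain + equilibrium ⇒ each member carries load in proportion to AE: A₁E₁ = 39420000 N, A₂E₂ = 1115000 N, ΣAE = 40530000 N.
σ₂ = P·E₂/ΣAE = 20100·2860/40530000 = 1.418 MPa.

1.42 MPa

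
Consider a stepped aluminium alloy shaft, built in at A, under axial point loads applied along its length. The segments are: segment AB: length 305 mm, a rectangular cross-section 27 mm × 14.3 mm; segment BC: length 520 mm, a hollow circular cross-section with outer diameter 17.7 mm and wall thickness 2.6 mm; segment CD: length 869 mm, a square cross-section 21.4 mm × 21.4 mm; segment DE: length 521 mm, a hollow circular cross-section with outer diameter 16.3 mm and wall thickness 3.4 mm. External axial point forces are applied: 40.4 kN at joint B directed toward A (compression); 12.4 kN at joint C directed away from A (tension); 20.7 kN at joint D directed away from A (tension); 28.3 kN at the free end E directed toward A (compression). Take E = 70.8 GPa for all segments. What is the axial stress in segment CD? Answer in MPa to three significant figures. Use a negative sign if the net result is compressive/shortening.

Internal axial forces (sectioning from the free end, tension +): N_DE = -28.3 kN, N_CD = -7.6 kN, N_BC = 4.8 kN, N_AB = -35.6 kN.
A_CD = 458 mm².
σ_CD = N_CD/A_CD = -7600/458 = -16.6 MPa.

-16.6 MPa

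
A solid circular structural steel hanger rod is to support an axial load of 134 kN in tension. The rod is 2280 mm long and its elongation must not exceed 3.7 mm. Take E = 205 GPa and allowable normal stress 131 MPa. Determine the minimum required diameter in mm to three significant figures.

Required area A ≥ P/σ_allow = 134000/131 = 1023 mm².
For a solid circular section, d ≥ √(4A/π) = 36.09 mm.
Elongation limit: A ≥ PL/(Eδ_allow) = 134000·2280/(205000·3.7) = 402.8 mm² ⇒ d ≥ 22.65 mm.
The stress limit governs.

36.1 mm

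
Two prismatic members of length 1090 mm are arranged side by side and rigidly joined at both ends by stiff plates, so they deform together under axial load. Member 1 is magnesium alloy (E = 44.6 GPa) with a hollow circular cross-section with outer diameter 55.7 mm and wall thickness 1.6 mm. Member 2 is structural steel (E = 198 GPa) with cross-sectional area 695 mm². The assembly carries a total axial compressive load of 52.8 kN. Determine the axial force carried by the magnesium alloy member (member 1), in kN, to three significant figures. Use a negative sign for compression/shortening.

-4.28 kN

A_1 = 271.9 mm².
Equal strain + equilibrium ⇒ each member carries load in proportion to AE: A₁E₁ = 12130000 N, A₂E₂ = 137600000 N, ΣAE = 149700000 N.
F₁ = P·A₁E₁/ΣAE = -52800·12130000/149700000 = -4277 N.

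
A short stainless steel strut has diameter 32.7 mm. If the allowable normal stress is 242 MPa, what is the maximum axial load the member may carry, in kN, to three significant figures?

A = 839.8 mm².
P_max = σ_allow · A = 242 · 839.8 = 203200 N = 203.2 kN.

203 kN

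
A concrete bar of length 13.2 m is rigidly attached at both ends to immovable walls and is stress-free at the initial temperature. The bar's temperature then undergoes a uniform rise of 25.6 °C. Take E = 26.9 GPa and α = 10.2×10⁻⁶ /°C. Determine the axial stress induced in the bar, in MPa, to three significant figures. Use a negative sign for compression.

-7.02 MPa

Free thermal expansion αLΔT = 10.2e-6 · 13200 · 25.6 = 3.447 mm.
The walls impose strain ε = −(3.447)/13200 = -2.6112e-04; σ = Eε = 26900 · -2.6112e-04 = -7.024 MPa.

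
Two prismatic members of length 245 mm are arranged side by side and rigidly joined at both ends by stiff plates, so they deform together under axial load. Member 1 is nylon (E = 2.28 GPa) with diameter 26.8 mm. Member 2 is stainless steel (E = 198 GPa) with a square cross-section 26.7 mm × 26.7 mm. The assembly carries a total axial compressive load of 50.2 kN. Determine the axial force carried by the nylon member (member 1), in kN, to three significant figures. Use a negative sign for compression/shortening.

A_1 = 564.1 mm².
A_2 = 712.9 mm².
Equal strain + equilibrium ⇒ each member carries load in proportion to AE: A₁E₁ = 1286000 N, A₂E₂ = 141200000 N, ΣAE = 142400000 N.
F₁ = P·A₁E₁/ΣAE = -50200·1286000/142400000 = -453.3 N.

-0.453 kN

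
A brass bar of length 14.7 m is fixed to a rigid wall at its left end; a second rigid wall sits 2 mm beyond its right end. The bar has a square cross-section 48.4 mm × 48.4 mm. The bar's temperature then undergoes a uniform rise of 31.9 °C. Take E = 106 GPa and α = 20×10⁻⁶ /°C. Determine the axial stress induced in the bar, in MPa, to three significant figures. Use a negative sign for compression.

Free thermal expansion αLΔT = 20e-6 · 14700 · 31.9 = 9.379 mm.
The walls engage after the gap closes; constrained expansion = 9.379 − 2 = 7.379 mm.
The walls impose strain ε = −(7.379)/14700 = -5.0195e-04; σ = Eε = 106000 · -5.0195e-04 = -53.21 MPa.

-53.2 MPa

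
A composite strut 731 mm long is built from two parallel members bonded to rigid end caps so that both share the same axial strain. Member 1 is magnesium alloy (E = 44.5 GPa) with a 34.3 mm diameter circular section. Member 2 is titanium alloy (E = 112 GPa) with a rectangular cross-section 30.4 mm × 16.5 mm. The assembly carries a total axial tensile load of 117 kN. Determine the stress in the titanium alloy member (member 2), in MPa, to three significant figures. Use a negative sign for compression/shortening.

A_1 = 924 mm².
A_2 = 501.6 mm².
Equal strain + equilibrium ⇒ each member carries load in proportion to AE: A₁E₁ = 41120000 N, A₂E₂ = 56180000 N, ΣAE = 97300000 N.
σ₂ = P·E₂/ΣAE = 117000·112000/97300000 = 134.7 MPa.

135 MPa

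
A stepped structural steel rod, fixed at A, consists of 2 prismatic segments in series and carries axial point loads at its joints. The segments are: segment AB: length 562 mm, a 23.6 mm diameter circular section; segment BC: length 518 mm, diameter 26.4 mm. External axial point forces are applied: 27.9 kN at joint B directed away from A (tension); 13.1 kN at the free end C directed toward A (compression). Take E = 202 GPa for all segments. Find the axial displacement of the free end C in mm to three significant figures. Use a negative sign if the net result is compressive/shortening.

0.0328 mm

Internal axial forces (sectioning from the free end, tension +): N_BC = -13.1 kN, N_AB = 14.8 kN.
A_AB = 437.4 mm².
A_BC = 547.4 mm².
δ_AB = 14800·562/(437.4·202000) = 0.09413 mm
δ_BC = -13100·518/(547.4·202000) = -0.06137 mm
δ = Σδ_i = 0.03276 mm.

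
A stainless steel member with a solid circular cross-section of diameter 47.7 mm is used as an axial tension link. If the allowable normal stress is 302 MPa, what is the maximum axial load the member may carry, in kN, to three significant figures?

540 kN

A = 1787 mm².
P_max = σ_allow · A = 302 · 1787 = 539700 N = 539.7 kN.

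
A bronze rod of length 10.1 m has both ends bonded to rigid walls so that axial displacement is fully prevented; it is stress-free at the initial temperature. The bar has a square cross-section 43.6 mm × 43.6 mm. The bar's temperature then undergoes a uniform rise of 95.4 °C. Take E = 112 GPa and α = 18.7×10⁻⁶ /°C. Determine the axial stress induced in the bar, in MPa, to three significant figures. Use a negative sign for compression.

-200 MPa

Free thermal expansion αLΔT = 18.7e-6 · 10100 · 95.4 = 18.02 mm.
The walls impose strain ε = −(18.02)/10100 = -1.7840e-03; σ = Eε = 112000 · -1.7840e-03 = -199.8 MPa.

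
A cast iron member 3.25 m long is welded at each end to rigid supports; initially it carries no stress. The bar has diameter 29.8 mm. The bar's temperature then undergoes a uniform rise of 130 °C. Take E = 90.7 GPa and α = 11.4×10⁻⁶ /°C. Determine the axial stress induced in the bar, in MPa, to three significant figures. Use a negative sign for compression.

Free thermal expansion αLΔT = 11.4e-6 · 3250 · 130 = 4.816 mm.
The walls impose strain ε = −(4.816)/3250 = -1.4820e-03; σ = Eε = 90700 · -1.4820e-03 = -134.4 MPa.

-134 MPa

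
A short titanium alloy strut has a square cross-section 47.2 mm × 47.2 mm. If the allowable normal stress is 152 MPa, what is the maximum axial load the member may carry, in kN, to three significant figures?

339 kN

A = 2228 mm².
P_max = σ_allow · A = 152 · 2228 = 338600 N = 338.6 kN.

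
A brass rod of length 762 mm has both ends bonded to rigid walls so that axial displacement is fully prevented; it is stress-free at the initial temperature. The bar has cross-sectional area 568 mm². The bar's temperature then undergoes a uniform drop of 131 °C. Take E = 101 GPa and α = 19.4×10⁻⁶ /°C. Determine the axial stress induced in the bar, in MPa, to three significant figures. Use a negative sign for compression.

257 MPa

Free thermal expansion αLΔT = 19.4e-6 · 762 · -131 = -1.937 mm.
The walls impose strain ε = −(-1.937)/762 = 2.5414e-03; σ = Eε = 101000 · 2.5414e-03 = 256.7 MPa.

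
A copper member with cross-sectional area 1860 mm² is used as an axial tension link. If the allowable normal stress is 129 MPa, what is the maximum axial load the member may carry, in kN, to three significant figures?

P_max = σ_allow · A = 129 · 1860 = 239900 N = 239.9 kN.

240 kN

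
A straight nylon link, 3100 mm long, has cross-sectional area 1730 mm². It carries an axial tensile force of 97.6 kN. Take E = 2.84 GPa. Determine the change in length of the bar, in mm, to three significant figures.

δ_mech = NL/(AE) = 97600·3100/(1730·2840) = 61.58 mm.

61.6 mm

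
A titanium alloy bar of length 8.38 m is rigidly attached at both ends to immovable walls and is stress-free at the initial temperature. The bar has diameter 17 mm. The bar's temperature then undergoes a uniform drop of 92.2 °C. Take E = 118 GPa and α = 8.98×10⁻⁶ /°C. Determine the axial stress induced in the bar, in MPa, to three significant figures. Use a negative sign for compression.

Free thermal expansion αLΔT = 8.98e-6 · 8380 · -92.2 = -6.938 mm.
The walls impose strain ε = −(-6.938)/8380 = 8.2796e-04; σ = Eε = 118000 · 8.2796e-04 = 97.7 MPa.

97.7 MPa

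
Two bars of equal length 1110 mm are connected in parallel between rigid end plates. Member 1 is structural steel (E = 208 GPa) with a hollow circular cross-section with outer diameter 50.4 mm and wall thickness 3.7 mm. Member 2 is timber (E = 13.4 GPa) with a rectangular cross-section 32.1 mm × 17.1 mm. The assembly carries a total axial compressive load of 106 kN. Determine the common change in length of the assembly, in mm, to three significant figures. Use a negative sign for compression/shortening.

A_1 = 542.8 mm².
A_2 = 548.9 mm².
Equal strain + equilibrium ⇒ each member carries load in proportion to AE: A₁E₁ = 112900000 N, A₂E₂ = 7355000 N, ΣAE = 120300000 N.
δ = PL/ΣAE = -106000·1110/120300000 = -0.9783 mm.

-0.978 mm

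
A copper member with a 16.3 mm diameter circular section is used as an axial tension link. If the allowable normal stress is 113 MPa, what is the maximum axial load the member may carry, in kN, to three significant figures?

A = 208.7 mm².
P_max = σ_allow · A = 113 · 208.7 = 23580 N = 23.58 kN.

23.6 kN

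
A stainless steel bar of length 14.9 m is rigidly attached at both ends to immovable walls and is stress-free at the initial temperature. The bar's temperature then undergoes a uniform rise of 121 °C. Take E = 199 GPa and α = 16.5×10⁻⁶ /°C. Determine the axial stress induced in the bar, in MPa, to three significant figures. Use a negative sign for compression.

Free thermal expansion αLΔT = 16.5e-6 · 14900 · 121 = 29.75 mm.
The walls impose strain ε = −(29.75)/14900 = -1.9965e-03; σ = Eε = 199000 · -1.9965e-03 = -397.3 MPa.

-397 MPa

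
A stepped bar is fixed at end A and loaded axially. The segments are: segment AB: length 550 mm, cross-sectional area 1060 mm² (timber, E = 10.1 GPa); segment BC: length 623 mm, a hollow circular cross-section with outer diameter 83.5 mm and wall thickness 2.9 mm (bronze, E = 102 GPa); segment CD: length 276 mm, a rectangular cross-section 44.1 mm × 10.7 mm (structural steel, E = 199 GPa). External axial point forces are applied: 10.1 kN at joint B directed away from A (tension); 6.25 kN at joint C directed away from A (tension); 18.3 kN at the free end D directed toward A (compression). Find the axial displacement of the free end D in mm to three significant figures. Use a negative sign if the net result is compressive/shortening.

-0.254 mm

Internal axial forces (sectioning from the free end, tension +): N_CD = -18.3 kN, N_BC = -12.05 kN, N_AB = -1.95 kN.
A_BC = 734.3 mm².
A_CD = 471.9 mm².
δ_AB = -1950·550/(1060·10100) = -0.1002 mm
δ_BC = -12050·623/(734.3·102000) = -0.1002 mm
δ_CD = -18300·276/(471.9·199000) = -0.05379 mm
δ = Σδ_i = -0.2542 mm.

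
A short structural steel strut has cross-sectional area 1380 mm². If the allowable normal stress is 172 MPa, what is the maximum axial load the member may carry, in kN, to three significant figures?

P_max = σ_allow · A = 172 · 1380 = 237400 N = 237.4 kN.

237 kN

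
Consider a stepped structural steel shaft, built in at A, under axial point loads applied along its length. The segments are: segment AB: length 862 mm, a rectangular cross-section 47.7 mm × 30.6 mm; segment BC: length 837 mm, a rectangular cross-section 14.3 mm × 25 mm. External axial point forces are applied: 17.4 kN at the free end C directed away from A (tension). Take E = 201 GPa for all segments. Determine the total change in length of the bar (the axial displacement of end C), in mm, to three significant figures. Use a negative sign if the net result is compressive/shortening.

Internal axial forces (sectioning from the free end, tension +): N_BC = 17.4 kN, N_AB = 17.4 kN.
A_AB = 1460 mm².
A_BC = 357.5 mm².
δ_AB = 17400·862/(1460·201000) = 0.05112 mm
δ_BC = 17400·837/(357.5·201000) = 0.2027 mm
δ = Σδ_i = 0.2538 mm.

0.254 mm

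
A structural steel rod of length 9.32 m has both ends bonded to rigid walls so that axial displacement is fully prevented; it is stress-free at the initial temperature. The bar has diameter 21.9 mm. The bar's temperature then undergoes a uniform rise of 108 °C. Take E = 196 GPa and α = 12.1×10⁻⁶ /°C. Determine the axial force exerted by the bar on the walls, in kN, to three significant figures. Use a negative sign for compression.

Free thermal expansion αLΔT = 12.1e-6 · 9320 · 108 = 12.18 mm.
The walls impose strain ε = −(12.18)/9320 = -1.3068e-03; σ = Eε = 196000 · -1.3068e-03 = -256.1 MPa.
Wall reaction R = σ·A = -256.1·376.7 = -96480 N = -96.48 kN.

-96.5 kN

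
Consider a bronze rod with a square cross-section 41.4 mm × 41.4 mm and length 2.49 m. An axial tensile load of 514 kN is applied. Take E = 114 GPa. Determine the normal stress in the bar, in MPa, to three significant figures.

300 MPa

A = 1714 mm².
σ = N/A = 514000/1714 = 299.9 MPa.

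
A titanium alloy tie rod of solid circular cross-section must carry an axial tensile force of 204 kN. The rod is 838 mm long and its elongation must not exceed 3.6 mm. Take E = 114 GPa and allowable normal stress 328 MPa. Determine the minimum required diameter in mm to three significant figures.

28.1 mm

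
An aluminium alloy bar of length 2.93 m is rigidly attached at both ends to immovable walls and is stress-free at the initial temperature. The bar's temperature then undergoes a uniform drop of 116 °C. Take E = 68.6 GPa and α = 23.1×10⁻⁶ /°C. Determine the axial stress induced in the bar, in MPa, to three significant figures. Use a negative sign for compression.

184 MPa

Free thermal expansion αLΔT = 23.1e-6 · 2930 · -116 = -7.851 mm.
The walls impose strain ε = −(-7.851)/2930 = 2.6796e-03; σ = Eε = 68600 · 2.6796e-03 = 183.8 MPa.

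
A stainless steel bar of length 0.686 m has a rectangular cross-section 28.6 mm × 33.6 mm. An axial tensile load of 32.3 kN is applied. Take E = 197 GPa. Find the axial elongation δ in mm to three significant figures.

0.117 mm

A = 961 mm².
δ_mech = NL/(AE) = 32300·686/(961·197000) = 0.117 mm.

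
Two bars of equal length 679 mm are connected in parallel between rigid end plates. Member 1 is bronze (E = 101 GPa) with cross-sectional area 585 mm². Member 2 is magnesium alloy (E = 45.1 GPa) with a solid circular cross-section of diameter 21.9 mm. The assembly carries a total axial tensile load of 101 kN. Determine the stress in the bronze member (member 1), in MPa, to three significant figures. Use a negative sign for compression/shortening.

134 MPa

A_2 = 376.7 mm².
Equal strain + equilibrium ⇒ each member carries load in proportion to AE: A₁E₁ = 59080000 N, A₂E₂ = 16990000 N, ΣAE = 76070000 N.
σ₁ = P·E₁/ΣAE = 101000·101000/76070000 = 134.1 MPa.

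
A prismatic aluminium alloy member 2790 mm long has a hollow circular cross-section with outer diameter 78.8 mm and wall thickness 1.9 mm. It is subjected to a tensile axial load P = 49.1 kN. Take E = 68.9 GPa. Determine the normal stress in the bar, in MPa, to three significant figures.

107 MPa

A = 459 mm².
σ = N/A = 49100/459 = 107 MPa.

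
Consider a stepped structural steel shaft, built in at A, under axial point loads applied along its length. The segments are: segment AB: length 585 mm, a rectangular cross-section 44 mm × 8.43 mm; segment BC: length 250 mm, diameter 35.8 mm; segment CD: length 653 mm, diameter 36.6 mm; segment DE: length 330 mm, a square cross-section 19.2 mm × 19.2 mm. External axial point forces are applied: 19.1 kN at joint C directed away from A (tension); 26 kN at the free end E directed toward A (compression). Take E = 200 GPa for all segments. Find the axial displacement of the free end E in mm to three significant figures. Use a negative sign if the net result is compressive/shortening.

Internal axial forces (sectioning from the free end, tension +): N_DE = -26 kN, N_CD = -26 kN, N_BC = -6.9 kN, N_AB = -6.9 kN.
A_AB = 370.9 mm².
A_BC = 1007 mm².
A_CD = 1052 mm².
A_DE = 368.6 mm².
δ_AB = -6900·585/(370.9·200000) = -0.05441 mm
δ_BC = -6900·250/(1007·200000) = -0.008568 mm
δ_CD = -26000·653/(1052·200000) = -0.08069 mm
δ_DE = -26000·330/(368.6·200000) = -0.1164 mm
δ = Σδ_i = -0.26 mm.

-0.260 mm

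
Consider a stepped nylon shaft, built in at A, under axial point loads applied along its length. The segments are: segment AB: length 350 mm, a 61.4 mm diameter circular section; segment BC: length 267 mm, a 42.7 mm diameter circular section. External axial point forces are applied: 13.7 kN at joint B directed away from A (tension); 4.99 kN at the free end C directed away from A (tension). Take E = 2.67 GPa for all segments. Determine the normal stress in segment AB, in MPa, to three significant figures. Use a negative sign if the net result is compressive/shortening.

Internal axial forces (sectioning from the free end, tension +): N_BC = 4.99 kN, N_AB = 18.69 kN.
A_AB = 2961 mm².
σ_AB = N_AB/A_AB = 18690/2961 = 6.312 MPa.

6.31 MPa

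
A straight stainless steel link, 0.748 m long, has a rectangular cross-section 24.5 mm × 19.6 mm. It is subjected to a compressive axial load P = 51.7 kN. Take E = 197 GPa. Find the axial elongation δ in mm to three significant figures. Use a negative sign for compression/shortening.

A = 480.2 mm².
δ_mech = NL/(AE) = -51700·748/(480.2·197000) = -0.4088 mm.

-0.409 mm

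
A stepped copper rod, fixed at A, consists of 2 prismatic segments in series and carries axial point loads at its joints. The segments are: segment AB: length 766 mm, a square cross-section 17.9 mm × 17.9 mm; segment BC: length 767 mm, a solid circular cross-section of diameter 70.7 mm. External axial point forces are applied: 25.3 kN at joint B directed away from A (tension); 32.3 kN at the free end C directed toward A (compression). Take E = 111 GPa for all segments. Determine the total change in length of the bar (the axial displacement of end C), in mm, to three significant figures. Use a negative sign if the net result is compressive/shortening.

-0.208 mm

Internal axial forces (sectioning from the free end, tension +): N_BC = -32.3 kN, N_AB = -7 kN.
A_AB = 320.4 mm².
A_BC = 3926 mm².
δ_AB = -7000·766/(320.4·111000) = -0.1508 mm
δ_BC = -32300·767/(3926·111000) = -0.05685 mm
δ = Σδ_i = -0.2076 mm.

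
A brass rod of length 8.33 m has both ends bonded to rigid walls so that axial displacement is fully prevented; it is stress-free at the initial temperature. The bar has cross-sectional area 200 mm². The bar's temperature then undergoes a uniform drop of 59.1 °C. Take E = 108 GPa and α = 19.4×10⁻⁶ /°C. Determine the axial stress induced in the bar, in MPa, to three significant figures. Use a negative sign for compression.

Free thermal expansion αLΔT = 19.4e-6 · 8330 · -59.1 = -9.551 mm.
The walls impose strain ε = −(-9.551)/8330 = 1.1465e-03; σ = Eε = 108000 · 1.1465e-03 = 123.8 MPa.

124 MPa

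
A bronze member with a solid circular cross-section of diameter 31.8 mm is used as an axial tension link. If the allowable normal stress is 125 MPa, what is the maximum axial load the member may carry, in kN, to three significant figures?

99.3 kN

A = 794.2 mm².
P_max = σ_allow · A = 125 · 794.2 = 99280 N = 99.28 kN.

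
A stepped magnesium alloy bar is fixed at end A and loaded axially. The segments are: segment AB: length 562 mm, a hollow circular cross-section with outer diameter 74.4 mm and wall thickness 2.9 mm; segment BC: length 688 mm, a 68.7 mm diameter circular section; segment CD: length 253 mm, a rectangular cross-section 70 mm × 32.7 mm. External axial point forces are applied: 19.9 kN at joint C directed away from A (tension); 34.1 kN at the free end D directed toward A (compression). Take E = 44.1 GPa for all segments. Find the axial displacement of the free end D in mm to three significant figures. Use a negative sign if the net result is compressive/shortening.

-0.423 mm

Internal axial forces (sectioning from the free end, tension +): N_CD = -34.1 kN, N_BC = -14.2 kN, N_AB = -14.2 kN.
A_AB = 651.4 mm².
A_BC = 3707 mm².
A_CD = 2289 mm².
δ_AB = -14200·562/(651.4·44100) = -0.2778 mm
δ_BC = -14200·688/(3707·44100) = -0.05976 mm
δ_CD = -34100·253/(2289·44100) = -0.08547 mm
δ = Σδ_i = -0.423 mm.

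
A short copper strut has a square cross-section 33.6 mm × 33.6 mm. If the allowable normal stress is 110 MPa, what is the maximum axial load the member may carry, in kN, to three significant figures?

124 kN

A = 1129 mm².
P_max = σ_allow · A = 110 · 1129 = 124200 N = 124.2 kN.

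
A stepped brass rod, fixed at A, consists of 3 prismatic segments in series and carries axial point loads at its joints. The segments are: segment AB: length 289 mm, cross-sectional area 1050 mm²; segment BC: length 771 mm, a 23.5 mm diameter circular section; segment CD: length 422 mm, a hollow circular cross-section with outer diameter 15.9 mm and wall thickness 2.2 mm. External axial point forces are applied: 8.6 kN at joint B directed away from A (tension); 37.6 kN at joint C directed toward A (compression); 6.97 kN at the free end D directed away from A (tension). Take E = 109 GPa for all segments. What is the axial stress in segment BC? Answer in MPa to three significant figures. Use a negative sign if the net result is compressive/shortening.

-70.6 MPa

Internal axial forces (sectioning from the free end, tension +): N_CD = 6.97 kN, N_BC = -30.63 kN, N_AB = -22.03 kN.
A_BC = 433.7 mm².
σ_BC = N_BC/A_BC = -30630/433.7 = -70.62 MPa.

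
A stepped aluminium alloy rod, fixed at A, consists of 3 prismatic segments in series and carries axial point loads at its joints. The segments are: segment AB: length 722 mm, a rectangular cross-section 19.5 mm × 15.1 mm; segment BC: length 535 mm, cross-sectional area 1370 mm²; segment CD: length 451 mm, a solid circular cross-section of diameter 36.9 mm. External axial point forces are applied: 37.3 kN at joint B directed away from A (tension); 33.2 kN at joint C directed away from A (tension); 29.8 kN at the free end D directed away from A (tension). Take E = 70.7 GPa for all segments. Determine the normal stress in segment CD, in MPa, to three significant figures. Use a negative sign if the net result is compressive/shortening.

Internal axial forces (sectioning from the free end, tension +): N_CD = 29.8 kN, N_BC = 63 kN, N_AB = 100.3 kN.
A_CD = 1069 mm².
σ_CD = N_CD/A_CD = 29800/1069 = 27.87 MPa.

27.9 MPa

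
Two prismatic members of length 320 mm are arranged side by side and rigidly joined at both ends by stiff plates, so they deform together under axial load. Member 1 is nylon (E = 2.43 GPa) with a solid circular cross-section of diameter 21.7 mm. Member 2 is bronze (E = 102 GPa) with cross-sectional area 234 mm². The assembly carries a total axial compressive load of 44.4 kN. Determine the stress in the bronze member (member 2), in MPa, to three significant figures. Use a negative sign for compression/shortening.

A_1 = 369.8 mm².
Equal strain + equilibrium ⇒ each member carries load in proportion to AE: A₁E₁ = 898700 N, A₂E₂ = 23870000 N, ΣAE = 24770000 N.
σ₂ = P·E₂/ΣAE = -44400·102000/24770000 = -182.9 MPa.

-183 MPa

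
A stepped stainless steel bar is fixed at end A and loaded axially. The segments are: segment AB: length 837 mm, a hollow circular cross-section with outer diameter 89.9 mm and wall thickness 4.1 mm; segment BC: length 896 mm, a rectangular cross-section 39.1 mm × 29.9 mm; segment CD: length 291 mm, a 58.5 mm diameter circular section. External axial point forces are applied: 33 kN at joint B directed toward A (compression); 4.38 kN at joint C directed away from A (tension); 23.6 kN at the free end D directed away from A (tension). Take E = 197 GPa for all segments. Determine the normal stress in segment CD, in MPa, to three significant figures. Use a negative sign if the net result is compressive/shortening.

8.78 MPa

Internal axial forces (sectioning from the free end, tension +): N_CD = 23.6 kN, N_BC = 27.98 kN, N_AB = -5.02 kN.
A_CD = 2688 mm².
σ_CD = N_CD/A_CD = 23600/2688 = 8.78 MPa.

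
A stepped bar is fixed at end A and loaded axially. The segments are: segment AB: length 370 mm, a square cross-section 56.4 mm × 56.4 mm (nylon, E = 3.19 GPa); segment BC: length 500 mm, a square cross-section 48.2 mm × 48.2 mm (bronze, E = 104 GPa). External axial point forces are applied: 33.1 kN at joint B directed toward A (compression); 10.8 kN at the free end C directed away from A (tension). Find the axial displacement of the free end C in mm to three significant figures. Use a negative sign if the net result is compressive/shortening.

Internal axial forces (sectioning from the free end, tension +): N_BC = 10.8 kN, N_AB = -22.3 kN.
A_AB = 3181 mm².
A_BC = 2323 mm².
δ_AB = -22300·370/(3181·3190) = -0.8131 mm
δ_BC = 10800·500/(2323·104000) = 0.02235 mm
δ = Σδ_i = -0.7908 mm.

-0.791 mm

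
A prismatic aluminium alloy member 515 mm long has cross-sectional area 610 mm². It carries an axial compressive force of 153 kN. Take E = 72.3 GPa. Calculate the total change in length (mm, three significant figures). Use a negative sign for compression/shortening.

-1.79 mm

δ_mech = NL/(AE) = -153000·515/(610·72300) = -1.787 mm.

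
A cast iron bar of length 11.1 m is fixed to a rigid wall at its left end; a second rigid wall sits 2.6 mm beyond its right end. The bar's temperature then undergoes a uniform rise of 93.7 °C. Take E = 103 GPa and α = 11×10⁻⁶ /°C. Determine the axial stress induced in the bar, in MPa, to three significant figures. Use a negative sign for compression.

-82.0 MPa

Free thermal expansion αLΔT = 11e-6 · 11100 · 93.7 = 11.44 mm.
The walls engage after the gap closes; constrained expansion = 11.44 − 2.6 = 8.841 mm.
The walls impose strain ε = −(8.841)/11100 = -7.9647e-04; σ = Eε = 103000 · -7.9647e-04 = -82.04 MPa.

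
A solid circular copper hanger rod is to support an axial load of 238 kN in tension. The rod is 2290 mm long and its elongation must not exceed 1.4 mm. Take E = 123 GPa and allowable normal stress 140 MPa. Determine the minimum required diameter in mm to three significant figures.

Required area A ≥ P/σ_allow = 238000/140 = 1700 mm².
For a solid circular section, d ≥ √(4A/π) = 46.52 mm.
Elongation limit: A ≥ PL/(Eδ_allow) = 238000·2290/(123000·1.4) = 3165 mm² ⇒ d ≥ 63.48 mm.
The elongation limit governs.

63.5 mm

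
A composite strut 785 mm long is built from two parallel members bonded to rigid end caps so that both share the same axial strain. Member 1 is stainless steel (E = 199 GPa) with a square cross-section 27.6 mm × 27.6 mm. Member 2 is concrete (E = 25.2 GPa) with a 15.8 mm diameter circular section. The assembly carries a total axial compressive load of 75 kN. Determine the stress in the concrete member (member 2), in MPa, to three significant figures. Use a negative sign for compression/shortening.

A_1 = 761.8 mm².
A_2 = 196.1 mm².
Equal strain + equilibrium ⇒ each member carries load in proportion to AE: A₁E₁ = 151600000 N, A₂E₂ = 4941000 N, ΣAE = 156500000 N.
σ₂ = P·E₂/ΣAE = -75000·25200/156500000 = -12.07 MPa.

-12.1 MPa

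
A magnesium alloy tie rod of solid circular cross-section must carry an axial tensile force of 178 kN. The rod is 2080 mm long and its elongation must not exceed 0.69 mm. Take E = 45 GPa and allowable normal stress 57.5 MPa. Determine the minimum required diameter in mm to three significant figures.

Required area A ≥ P/σ_allow = 178000/57.5 = 3096 mm².
For a solid circular section, d ≥ √(4A/π) = 62.78 mm.
Elongation limit: A ≥ PL/(Eδ_allow) = 178000·2080/(45000·0.69) = 11920 mm² ⇒ d ≥ 123.2 mm.
The elongation limit governs.

123 mm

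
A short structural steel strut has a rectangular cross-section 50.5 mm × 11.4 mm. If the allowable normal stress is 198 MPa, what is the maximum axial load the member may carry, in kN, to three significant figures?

114 kN

A = 575.7 mm².
P_max = σ_allow · A = 198 · 575.7 = 114000 N = 114 kN.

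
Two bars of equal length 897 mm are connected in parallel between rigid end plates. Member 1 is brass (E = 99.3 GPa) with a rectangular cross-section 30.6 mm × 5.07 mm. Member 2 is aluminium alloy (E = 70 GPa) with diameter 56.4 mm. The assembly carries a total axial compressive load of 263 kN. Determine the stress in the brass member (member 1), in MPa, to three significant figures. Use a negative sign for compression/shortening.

A_1 = 155.1 mm².
A_2 = 2498 mm².
Equal strain + equilibrium ⇒ each member carries load in proportion to AE: A₁E₁ = 15410000 N, A₂E₂ = 174900000 N, ΣAE = 190300000 N.
σ₁ = P·E₁/ΣAE = -263000·99300/190300000 = -137.2 MPa.

-137 MPa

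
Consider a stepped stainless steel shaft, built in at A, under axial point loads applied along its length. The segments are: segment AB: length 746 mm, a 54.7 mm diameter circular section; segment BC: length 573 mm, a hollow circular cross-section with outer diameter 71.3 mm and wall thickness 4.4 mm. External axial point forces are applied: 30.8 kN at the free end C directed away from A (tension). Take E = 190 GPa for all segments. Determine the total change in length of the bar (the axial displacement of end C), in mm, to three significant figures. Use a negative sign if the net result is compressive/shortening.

Internal axial forces (sectioning from the free end, tension +): N_BC = 30.8 kN, N_AB = 30.8 kN.
A_AB = 2350 mm².
A_BC = 924.8 mm².
δ_AB = 30800·746/(2350·190000) = 0.05146 mm
δ_BC = 30800·573/(924.8·190000) = 0.1004 mm
δ = Σδ_i = 0.1519 mm.

0.152 mm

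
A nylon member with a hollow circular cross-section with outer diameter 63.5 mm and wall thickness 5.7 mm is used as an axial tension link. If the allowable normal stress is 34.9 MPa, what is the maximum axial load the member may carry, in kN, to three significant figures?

36.1 kN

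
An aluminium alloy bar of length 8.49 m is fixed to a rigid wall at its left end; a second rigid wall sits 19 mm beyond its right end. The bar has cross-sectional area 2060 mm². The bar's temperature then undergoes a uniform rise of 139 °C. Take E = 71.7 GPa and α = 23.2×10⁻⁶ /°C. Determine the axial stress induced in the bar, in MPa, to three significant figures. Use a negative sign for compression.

-70.8 MPa

Free thermal expansion αLΔT = 23.2e-6 · 8490 · 139 = 27.38 mm.
The walls engage after the gap closes; constrained expansion = 27.38 − 19 = 8.379 mm.
The walls impose strain ε = −(8.379)/8490 = -9.8687e-04; σ = Eε = 71700 · -9.8687e-04 = -70.76 MPa.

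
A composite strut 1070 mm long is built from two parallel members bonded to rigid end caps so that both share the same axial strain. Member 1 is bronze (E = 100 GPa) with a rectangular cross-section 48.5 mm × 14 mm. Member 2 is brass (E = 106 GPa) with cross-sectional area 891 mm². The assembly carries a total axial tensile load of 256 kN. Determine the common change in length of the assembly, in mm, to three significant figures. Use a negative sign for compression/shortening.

A_1 = 679 mm².
Equal strain + equilibrium ⇒ each member carries load in proportion to AE: A₁E₁ = 67900000 N, A₂E₂ = 94450000 N, ΣAE = 162300000 N.
δ = PL/ΣAE = 256000·1070/162300000 = 1.687 mm.

1.69 mm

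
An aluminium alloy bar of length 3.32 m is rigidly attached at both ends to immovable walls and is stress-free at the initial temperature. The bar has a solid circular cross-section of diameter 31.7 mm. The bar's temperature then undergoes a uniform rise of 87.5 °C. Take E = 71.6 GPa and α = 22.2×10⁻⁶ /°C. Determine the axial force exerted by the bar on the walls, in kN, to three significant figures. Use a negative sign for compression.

-110 kN

Free thermal expansion αLΔT = 22.2e-6 · 3320 · 87.5 = 6.449 mm.
The walls impose strain ε = −(6.449)/3320 = -1.9425e-03; σ = Eε = 71600 · -1.9425e-03 = -139.1 MPa.
Wall reaction R = σ·A = -139.1·789.2 = -109800 N = -109.8 kN.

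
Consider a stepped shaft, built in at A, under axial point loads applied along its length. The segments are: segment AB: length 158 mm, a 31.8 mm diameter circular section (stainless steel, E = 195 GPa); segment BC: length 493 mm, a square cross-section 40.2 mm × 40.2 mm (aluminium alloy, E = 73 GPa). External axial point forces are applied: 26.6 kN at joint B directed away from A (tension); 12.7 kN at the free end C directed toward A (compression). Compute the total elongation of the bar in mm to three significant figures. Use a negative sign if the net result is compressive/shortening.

-0.0389 mm

Internal axial forces (sectioning from the free end, tension +): N_BC = -12.7 kN, N_AB = 13.9 kN.
A_AB = 794.2 mm².
A_BC = 1616 mm².
δ_AB = 13900·158/(794.2·195000) = 0.01418 mm
δ_BC = -12700·493/(1616·73000) = -0.05307 mm
δ = Σδ_i = -0.03889 mm.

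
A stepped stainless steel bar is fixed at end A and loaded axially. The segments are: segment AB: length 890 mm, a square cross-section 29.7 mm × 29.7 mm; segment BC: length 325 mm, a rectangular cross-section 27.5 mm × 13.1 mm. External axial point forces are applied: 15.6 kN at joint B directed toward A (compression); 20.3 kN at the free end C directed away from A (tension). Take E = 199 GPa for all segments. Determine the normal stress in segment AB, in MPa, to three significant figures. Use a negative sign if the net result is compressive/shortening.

5.33 MPa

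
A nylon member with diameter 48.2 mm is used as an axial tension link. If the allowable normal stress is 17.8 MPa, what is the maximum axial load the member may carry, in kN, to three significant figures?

32.5 kN

A = 1825 mm².
P_max = σ_allow · A = 17.8 · 1825 = 32480 N = 32.48 kN.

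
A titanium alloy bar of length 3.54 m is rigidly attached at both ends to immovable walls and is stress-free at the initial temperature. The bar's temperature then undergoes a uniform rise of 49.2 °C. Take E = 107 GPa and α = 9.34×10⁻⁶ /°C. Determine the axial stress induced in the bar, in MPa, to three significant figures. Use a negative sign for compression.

-49.2 MPa

Free thermal expansion αLΔT = 9.34e-6 · 3540 · 49.2 = 1.627 mm.
The walls impose strain ε = −(1.627)/3540 = -4.5953e-04; σ = Eε = 107000 · -4.5953e-04 = -49.17 MPa.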